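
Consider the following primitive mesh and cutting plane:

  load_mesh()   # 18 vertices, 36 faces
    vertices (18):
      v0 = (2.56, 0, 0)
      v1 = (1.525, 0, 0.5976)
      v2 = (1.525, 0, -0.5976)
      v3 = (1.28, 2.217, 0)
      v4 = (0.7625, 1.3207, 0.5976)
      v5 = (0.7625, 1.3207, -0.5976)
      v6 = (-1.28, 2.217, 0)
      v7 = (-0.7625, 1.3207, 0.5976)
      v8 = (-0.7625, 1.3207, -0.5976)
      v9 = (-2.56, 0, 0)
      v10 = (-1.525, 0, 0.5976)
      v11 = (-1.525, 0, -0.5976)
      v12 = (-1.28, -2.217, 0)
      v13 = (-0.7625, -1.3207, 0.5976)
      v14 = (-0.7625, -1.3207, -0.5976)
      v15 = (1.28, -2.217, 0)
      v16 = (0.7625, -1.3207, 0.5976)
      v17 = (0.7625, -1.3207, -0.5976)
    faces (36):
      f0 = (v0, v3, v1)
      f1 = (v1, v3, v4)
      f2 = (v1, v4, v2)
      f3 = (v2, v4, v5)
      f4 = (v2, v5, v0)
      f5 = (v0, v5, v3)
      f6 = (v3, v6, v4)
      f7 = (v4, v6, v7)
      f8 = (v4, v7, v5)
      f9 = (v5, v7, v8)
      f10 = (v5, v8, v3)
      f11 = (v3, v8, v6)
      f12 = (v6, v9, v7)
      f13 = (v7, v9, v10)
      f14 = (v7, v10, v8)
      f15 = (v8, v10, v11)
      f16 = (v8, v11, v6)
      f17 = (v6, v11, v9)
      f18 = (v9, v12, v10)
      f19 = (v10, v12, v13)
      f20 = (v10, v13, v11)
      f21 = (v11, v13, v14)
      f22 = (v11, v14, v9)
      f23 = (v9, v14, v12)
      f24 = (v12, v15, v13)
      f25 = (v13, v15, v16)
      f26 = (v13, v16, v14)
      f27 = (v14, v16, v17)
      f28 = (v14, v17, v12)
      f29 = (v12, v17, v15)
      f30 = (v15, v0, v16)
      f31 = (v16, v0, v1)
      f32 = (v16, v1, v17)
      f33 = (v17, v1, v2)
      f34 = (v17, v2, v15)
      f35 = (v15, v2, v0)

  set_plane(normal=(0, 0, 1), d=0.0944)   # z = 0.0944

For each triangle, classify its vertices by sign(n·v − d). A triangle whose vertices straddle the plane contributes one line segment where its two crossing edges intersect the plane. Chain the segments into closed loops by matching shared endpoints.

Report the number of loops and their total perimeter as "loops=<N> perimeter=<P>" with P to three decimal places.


loops=2 perimeter=23.529

Straddling triangles (24 of 36):
  (v0,v3,v1) [--+] → (1.3187, 1.86679, 0.0944)–(2.39651, 0, 0.0944)  len=2.1556
  (v1,v3,v4) [+-+] → (1.3187, 1.86679, 0.0944)–(1.19825, 2.07542, 0.0944)  len=0.2409
  (v1,v4,v2) [++-] → (1.08353, 0.764662, 0.0944)–(1.525, 0, 0.0944)  len=0.8830
  (v2,v4,v5) [-+-] → (1.08353, 0.764662, 0.0944)–(0.7625, 1.3207, 0.0944)  len=0.6421
  (v3,v6,v4) [--+] → (-0.957356, 2.07542, 0.0944)–(1.19825, 2.07542, 0.0944)  len=2.1556
  (v4,v6,v7) [+-+] → (-0.957356, 2.07542, 0.0944)–(-1.19825, 2.07542, 0.0944)  len=0.2409
  (v4,v7,v5) [++-] → (-0.120448, 1.3207, 0.0944)–(0.7625, 1.3207, 0.0944)  len=0.8829
  (v5,v7,v8) [-+-] → (-0.120448, 1.3207, 0.0944)–(-0.7625, 1.3207, 0.0944)  len=0.6421
  (v6,v9,v7) [--+] → (-2.27606, 0.208625, 0.0944)–(-1.19825, 2.07542, 0.0944)  len=2.1556
  (v7,v9,v10) [+-+] → (-2.27606, 0.208625, 0.0944)–(-2.39651, 0, 0.0944)  len=0.2409
  (v7,v10,v8) [++-] → (-1.20397, 0.556038, 0.0944)–(-0.7625, 1.3207, 0.0944)  len=0.8830
  (v8,v10,v11) [-+-] → (-1.20397, 0.556038, 0.0944)–(-1.525, 0, 0.0944)  len=0.6421
  (v9,v12,v10) [--+] → (-1.3187, -1.86679, 0.0944)–(-2.39651, 0, 0.0944)  len=2.1556
  (v10,v12,v13) [+-+] → (-1.3187, -1.86679, 0.0944)–(-1.19825, -2.07542, 0.0944)  len=0.2409
  (v10,v13,v11) [++-] → (-1.08353, -0.764662, 0.0944)–(-1.525, 0, 0.0944)  len=0.8830
  (v11,v13,v14) [-+-] → (-1.08353, -0.764662, 0.0944)–(-0.7625, -1.3207, 0.0944)  len=0.6421
  (v12,v15,v13) [--+] → (0.957356, -2.07542, 0.0944)–(-1.19825, -2.07542, 0.0944)  len=2.1556
  (v13,v15,v16) [+-+] → (0.957356, -2.07542, 0.0944)–(1.19825, -2.07542, 0.0944)  len=0.2409
  (v13,v16,v14) [++-] → (0.120448, -1.3207, 0.0944)–(-0.7625, -1.3207, 0.0944)  len=0.8829
  (v14,v16,v17) [-+-] → (0.120448, -1.3207, 0.0944)–(0.7625, -1.3207, 0.0944)  len=0.6421
  (v15,v0,v16) [--+] → (2.27606, -0.208625, 0.0944)–(1.19825, -2.07542, 0.0944)  len=2.1556
  (v16,v0,v1) [+-+] → (2.27606, -0.208625, 0.0944)–(2.39651, 0, 0.0944)  len=0.2409
  (v16,v1,v17) [++-] → (1.20397, -0.556038, 0.0944)–(0.7625, -1.3207, 0.0944)  len=0.8830
  (v17,v1,v2) [-+-] → (1.20397, -0.556038, 0.0944)–(1.525, 0, 0.0944)  len=0.6421

Chained into 2 loop(s):
  loop 1: 12 segments, perimeter = 14.3790
  loop 2: 12 segments, perimeter = 9.1500
Total perimeter = 23.529


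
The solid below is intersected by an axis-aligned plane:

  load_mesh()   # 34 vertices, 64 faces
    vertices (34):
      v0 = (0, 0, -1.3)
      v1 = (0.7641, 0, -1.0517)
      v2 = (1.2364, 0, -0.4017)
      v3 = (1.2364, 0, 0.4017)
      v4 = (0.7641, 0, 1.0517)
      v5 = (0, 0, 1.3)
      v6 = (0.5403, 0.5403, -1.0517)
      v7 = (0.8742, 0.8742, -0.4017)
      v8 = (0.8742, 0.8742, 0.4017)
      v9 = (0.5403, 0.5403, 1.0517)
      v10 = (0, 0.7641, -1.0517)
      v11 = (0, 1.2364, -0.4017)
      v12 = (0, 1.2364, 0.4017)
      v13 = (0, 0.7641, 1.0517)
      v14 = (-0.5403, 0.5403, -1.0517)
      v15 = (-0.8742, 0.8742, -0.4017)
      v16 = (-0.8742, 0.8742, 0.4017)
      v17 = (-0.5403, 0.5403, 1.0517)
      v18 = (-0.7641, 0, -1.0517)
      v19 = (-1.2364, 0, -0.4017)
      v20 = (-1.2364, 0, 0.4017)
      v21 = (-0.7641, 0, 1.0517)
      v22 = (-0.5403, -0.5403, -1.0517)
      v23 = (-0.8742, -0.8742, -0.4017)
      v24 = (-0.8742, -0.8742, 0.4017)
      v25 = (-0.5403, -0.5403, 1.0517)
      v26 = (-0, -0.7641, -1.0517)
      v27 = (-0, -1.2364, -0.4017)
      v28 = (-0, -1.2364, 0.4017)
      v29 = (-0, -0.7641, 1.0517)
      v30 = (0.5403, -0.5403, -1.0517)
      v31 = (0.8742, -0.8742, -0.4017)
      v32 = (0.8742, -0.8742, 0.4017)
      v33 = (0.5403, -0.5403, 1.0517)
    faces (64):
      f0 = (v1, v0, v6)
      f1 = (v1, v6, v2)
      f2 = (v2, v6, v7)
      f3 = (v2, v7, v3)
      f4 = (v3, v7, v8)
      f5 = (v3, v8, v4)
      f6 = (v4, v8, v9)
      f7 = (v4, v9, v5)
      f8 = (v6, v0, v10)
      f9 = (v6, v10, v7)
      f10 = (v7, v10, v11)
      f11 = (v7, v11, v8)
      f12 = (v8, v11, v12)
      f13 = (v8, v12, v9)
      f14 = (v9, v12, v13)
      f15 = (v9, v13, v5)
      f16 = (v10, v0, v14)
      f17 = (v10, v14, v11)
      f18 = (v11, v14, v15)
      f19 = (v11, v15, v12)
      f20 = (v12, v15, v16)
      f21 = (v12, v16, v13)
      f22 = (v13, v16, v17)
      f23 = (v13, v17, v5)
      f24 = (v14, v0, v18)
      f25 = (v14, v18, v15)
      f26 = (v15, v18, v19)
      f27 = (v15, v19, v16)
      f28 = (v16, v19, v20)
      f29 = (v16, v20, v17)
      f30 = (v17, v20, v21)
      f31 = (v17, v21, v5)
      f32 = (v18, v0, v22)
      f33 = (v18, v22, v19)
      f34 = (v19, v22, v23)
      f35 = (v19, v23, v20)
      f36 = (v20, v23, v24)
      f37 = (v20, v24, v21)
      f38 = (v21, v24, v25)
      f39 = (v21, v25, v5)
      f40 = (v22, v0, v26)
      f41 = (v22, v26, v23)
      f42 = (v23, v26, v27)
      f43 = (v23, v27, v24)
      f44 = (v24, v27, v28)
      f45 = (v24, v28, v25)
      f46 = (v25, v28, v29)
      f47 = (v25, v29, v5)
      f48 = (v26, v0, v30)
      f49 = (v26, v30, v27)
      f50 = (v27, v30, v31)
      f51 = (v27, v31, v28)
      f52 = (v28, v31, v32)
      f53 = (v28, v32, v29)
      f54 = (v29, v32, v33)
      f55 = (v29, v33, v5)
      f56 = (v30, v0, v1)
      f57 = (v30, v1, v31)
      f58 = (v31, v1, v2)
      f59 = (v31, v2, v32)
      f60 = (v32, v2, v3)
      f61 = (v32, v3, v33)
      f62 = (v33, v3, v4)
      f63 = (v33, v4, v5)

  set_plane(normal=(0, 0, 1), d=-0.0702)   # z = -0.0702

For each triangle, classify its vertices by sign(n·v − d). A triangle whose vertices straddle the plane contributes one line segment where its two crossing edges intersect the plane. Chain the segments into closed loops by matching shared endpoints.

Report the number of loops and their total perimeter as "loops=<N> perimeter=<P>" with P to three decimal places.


loops=1 perimeter=7.570

Straddling triangles (16 of 64):
  (v2,v7,v3) [--+] → (1.02365, 0.513486, -0.0702)–(1.2364, 0, -0.0702)  len=0.5558
  (v3,v7,v8) [+-+] → (1.02365, 0.513486, -0.0702)–(0.8742, 0.8742, -0.0702)  len=0.3904
  (v7,v11,v8) [--+] → (0.360714, 1.08695, -0.0702)–(0.8742, 0.8742, -0.0702)  len=0.5558
  (v8,v11,v12) [+-+] → (0.360714, 1.08695, -0.0702)–(0, 1.2364, -0.0702)  len=0.3904
  (v11,v15,v12) [--+] → (-0.513486, 1.02365, -0.0702)–(0, 1.2364, -0.0702)  len=0.5558
  (v12,v15,v16) [+-+] → (-0.513486, 1.02365, -0.0702)–(-0.8742, 0.8742, -0.0702)  len=0.3904
  (v15,v19,v16) [--+] → (-1.08695, 0.360714, -0.0702)–(-0.8742, 0.8742, -0.0702)  len=0.5558
  (v16,v19,v20) [+-+] → (-1.08695, 0.360714, -0.0702)–(-1.2364, 0, -0.0702)  len=0.3904
  (v19,v23,v20) [--+] → (-1.02365, -0.513486, -0.0702)–(-1.2364, 0, -0.0702)  len=0.5558
  (v20,v23,v24) [+-+] → (-1.02365, -0.513486, -0.0702)–(-0.8742, -0.8742, -0.0702)  len=0.3904
  (v23,v27,v24) [--+] → (-0.360714, -1.08695, -0.0702)–(-0.8742, -0.8742, -0.0702)  len=0.5558
  (v24,v27,v28) [+-+] → (-0.360714, -1.08695, -0.0702)–(0, -1.2364, -0.0702)  len=0.3904
  (v27,v31,v28) [--+] → (0.513486, -1.02365, -0.0702)–(0, -1.2364, -0.0702)  len=0.5558
  (v28,v31,v32) [+-+] → (0.513486, -1.02365, -0.0702)–(0.8742, -0.8742, -0.0702)  len=0.3904
  (v31,v2,v32) [--+] → (1.08695, -0.360714, -0.0702)–(0.8742, -0.8742, -0.0702)  len=0.5558
  (v32,v2,v3) [+-+] → (1.08695, -0.360714, -0.0702)–(1.2364, 0, -0.0702)  len=0.3904

Chained into 1 loop(s):
  loop 1: 16 segments, perimeter = 7.5701
Total perimeter = 7.570


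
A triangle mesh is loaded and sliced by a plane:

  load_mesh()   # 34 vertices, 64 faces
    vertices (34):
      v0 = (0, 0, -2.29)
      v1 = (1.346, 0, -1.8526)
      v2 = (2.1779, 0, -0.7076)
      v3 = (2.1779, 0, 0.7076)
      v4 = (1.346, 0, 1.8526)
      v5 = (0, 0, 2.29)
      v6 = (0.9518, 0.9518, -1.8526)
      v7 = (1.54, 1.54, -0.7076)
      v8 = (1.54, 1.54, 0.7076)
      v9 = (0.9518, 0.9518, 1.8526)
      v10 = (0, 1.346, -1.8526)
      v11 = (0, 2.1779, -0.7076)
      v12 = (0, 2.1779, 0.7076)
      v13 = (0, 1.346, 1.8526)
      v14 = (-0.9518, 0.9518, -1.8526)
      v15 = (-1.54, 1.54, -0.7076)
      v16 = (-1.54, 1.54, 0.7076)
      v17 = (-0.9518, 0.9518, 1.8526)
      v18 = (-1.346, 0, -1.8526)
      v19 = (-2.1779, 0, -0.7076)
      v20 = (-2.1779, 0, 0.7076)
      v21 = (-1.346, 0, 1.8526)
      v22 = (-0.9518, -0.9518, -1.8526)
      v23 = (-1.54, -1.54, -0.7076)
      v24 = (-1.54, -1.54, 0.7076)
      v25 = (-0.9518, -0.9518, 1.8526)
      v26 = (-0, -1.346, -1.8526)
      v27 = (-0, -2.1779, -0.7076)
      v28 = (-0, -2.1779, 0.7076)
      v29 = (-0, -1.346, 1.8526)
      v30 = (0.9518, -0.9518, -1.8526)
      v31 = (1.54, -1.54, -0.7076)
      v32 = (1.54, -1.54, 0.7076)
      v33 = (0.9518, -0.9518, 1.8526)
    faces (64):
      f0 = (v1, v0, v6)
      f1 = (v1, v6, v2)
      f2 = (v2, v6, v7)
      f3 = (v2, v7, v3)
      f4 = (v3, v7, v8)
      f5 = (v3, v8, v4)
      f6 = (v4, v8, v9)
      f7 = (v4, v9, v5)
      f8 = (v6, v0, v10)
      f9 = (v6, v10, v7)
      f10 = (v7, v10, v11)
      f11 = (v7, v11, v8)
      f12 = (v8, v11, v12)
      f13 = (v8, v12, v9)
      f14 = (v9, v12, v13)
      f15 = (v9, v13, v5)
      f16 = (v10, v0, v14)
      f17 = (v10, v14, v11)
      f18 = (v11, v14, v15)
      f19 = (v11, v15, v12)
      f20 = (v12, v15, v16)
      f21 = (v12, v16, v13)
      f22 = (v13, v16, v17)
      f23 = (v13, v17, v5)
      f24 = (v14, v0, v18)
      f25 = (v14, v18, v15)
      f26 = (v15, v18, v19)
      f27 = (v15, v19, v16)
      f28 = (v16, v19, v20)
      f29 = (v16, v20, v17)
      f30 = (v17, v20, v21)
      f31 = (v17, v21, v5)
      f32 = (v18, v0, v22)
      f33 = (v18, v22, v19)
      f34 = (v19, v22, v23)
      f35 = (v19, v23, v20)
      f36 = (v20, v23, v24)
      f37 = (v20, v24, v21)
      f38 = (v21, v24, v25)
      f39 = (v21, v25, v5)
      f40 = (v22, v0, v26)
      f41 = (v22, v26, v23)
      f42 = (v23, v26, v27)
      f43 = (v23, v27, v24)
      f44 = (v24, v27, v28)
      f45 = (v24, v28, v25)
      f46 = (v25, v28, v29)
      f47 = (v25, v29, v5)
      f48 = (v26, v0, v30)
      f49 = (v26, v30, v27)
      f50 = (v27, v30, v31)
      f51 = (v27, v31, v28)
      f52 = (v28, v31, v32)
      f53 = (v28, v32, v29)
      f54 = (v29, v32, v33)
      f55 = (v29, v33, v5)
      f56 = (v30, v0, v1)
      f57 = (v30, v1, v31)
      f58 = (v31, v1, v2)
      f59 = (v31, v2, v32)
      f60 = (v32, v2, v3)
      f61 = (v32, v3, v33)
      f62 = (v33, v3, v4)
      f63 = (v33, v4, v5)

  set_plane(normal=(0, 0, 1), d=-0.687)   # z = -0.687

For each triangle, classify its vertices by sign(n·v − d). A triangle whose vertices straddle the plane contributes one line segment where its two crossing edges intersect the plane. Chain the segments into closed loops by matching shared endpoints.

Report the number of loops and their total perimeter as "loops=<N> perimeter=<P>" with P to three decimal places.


Straddling triangles (16 of 64):
  (v2,v7,v3) [--+] → (1.54929, 1.51758, -0.687)–(2.1779, 0, -0.687)  len=1.6426
  (v3,v7,v8) [+-+] → (1.54929, 1.51758, -0.687)–(1.54, 1.54, -0.687)  len=0.0243
  (v7,v11,v8) [--+] → (0.0224166, 2.16861, -0.687)–(1.54, 1.54, -0.687)  len=1.6426
  (v8,v11,v12) [+-+] → (0.0224166, 2.16861, -0.687)–(0, 2.1779, -0.687)  len=0.0243
  (v11,v15,v12) [--+] → (-1.51758, 1.54929, -0.687)–(0, 2.1779, -0.687)  len=1.6426
  (v12,v15,v16) [+-+] → (-1.51758, 1.54929, -0.687)–(-1.54, 1.54, -0.687)  len=0.0243
  (v15,v19,v16) [--+] → (-2.16861, 0.0224166, -0.687)–(-1.54, 1.54, -0.687)  len=1.6426
  (v16,v19,v20) [+-+] → (-2.16861, 0.0224166, -0.687)–(-2.1779, 0, -0.687)  len=0.0243
  (v19,v23,v20) [--+] → (-1.54929, -1.51758, -0.687)–(-2.1779, 0, -0.687)  len=1.6426
  (v20,v23,v24) [+-+] → (-1.54929, -1.51758, -0.687)–(-1.54, -1.54, -0.687)  len=0.0243
  (v23,v27,v24) [--+] → (-0.0224166, -2.16861, -0.687)–(-1.54, -1.54, -0.687)  len=1.6426
  (v24,v27,v28) [+-+] → (-0.0224166, -2.16861, -0.687)–(0, -2.1779, -0.687)  len=0.0243
  (v27,v31,v28) [--+] → (1.51758, -1.54929, -0.687)–(0, -2.1779, -0.687)  len=1.6426
  (v28,v31,v32) [+-+] → (1.51758, -1.54929, -0.687)–(1.54, -1.54, -0.687)  len=0.0243
  (v31,v2,v32) [--+] → (2.16861, -0.0224166, -0.687)–(1.54, -1.54, -0.687)  len=1.6426
  (v32,v2,v3) [+-+] → (2.16861, -0.0224166, -0.687)–(2.1779, 0, -0.687)  len=0.0243

Chained into 1 loop(s):
  loop 1: 16 segments, perimeter = 13.3351
Total perimeter = 13.335

loops=1 perimeter=13.335


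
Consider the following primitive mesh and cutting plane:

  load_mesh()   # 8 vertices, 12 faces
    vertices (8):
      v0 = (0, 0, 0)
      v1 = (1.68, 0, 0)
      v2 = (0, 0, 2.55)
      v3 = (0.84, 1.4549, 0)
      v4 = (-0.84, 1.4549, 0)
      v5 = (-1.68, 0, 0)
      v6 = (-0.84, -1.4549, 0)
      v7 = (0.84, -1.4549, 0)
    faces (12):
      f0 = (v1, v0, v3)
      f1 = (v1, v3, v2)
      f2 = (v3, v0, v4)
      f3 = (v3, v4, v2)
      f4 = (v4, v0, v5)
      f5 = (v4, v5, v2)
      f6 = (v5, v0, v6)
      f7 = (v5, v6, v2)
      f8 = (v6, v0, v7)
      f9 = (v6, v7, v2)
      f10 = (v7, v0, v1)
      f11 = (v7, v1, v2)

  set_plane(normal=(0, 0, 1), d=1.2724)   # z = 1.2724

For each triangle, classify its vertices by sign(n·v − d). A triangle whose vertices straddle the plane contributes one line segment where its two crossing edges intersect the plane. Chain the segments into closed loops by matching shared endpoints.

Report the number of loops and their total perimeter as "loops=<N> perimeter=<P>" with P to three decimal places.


loops=1 perimeter=5.050

Straddling triangles (6 of 12):
  (v1,v3,v2) [--+] → (0.420856, 0.728933, 1.2724)–(0.841713, 0, 1.2724)  len=0.8417
  (v3,v4,v2) [--+] → (-0.420856, 0.728933, 1.2724)–(0.420856, 0.728933, 1.2724)  len=0.8417
  (v4,v5,v2) [--+] → (-0.841713, 0, 1.2724)–(-0.420856, 0.728933, 1.2724)  len=0.8417
  (v5,v6,v2) [--+] → (-0.420856, -0.728933, 1.2724)–(-0.841713, 0, 1.2724)  len=0.8417
  (v6,v7,v2) [--+] → (0.420856, -0.728933, 1.2724)–(-0.420856, -0.728933, 1.2724)  len=0.8417
  (v7,v1,v2) [--+] → (0.841713, 0, 1.2724)–(0.420856, -0.728933, 1.2724)  len=0.8417

Chained into 1 loop(s):
  loop 1: 6 segments, perimeter = 5.0502
Total perimeter = 5.050


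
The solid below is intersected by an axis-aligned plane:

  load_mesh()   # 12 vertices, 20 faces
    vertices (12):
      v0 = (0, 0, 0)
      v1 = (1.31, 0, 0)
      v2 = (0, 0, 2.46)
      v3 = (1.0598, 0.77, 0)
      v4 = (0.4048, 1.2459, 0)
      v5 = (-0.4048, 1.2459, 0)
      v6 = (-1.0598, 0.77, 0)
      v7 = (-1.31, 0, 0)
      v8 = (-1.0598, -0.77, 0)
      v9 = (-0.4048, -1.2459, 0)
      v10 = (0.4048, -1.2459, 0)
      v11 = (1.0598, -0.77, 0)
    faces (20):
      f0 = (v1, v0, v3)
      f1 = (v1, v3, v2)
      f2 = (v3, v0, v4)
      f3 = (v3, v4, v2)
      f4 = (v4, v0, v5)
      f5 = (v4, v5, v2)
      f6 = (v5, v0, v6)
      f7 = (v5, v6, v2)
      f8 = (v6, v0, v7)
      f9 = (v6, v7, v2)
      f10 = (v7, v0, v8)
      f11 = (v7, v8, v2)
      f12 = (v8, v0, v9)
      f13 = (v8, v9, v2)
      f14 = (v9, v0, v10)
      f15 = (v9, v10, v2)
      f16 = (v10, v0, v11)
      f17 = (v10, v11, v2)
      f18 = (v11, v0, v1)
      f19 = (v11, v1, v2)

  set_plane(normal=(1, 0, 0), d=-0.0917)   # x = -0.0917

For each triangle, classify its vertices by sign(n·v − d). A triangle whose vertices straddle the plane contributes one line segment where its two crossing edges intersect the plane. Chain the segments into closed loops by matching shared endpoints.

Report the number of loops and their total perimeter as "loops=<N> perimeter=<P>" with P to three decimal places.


Straddling triangles (12 of 20):
  (v4,v0,v5) [++-] → (-0.0917, 0.282236, 0)–(-0.0917, 1.2459, 0)  len=0.9637
  (v4,v5,v2) [+-+] → (-0.0917, 1.2459, 0)–(-0.0917, 0.282236, 1.90273)  len=2.1328
  (v5,v0,v6) [-+-] → (-0.0917, 0.282236, 0)–(-0.0917, 0.0666248, 0)  len=0.2156
  (v5,v6,v2) [--+] → (-0.0917, 0.0666248, 2.24715)–(-0.0917, 0.282236, 1.90273)  len=0.4063
  (v6,v0,v7) [-+-] → (-0.0917, 0.0666248, 0)–(-0.0917, 0, 0)  len=0.0666
  (v6,v7,v2) [--+] → (-0.0917, 0, 2.2878)–(-0.0917, 0.0666248, 2.24715)  len=0.0780
  (v7,v0,v8) [-+-] → (-0.0917, 0, 0)–(-0.0917, -0.0666248, 0)  len=0.0666
  (v7,v8,v2) [--+] → (-0.0917, -0.0666248, 2.24715)–(-0.0917, 0, 2.2878)  len=0.0780
  (v8,v0,v9) [-+-] → (-0.0917, -0.0666248, 0)–(-0.0917, -0.282236, 0)  len=0.2156
  (v8,v9,v2) [--+] → (-0.0917, -0.282236, 1.90273)–(-0.0917, -0.0666248, 2.24715)  len=0.4063
  (v9,v0,v10) [-++] → (-0.0917, -0.282236, 0)–(-0.0917, -1.2459, 0)  len=0.9637
  (v9,v10,v2) [-++] → (-0.0917, -1.2459, 0)–(-0.0917, -0.282236, 1.90273)  len=2.1328

Chained into 1 loop(s):
  loop 1: 12 segments, perimeter = 7.7263
Total perimeter = 7.726

loops=1 perimeter=7.726


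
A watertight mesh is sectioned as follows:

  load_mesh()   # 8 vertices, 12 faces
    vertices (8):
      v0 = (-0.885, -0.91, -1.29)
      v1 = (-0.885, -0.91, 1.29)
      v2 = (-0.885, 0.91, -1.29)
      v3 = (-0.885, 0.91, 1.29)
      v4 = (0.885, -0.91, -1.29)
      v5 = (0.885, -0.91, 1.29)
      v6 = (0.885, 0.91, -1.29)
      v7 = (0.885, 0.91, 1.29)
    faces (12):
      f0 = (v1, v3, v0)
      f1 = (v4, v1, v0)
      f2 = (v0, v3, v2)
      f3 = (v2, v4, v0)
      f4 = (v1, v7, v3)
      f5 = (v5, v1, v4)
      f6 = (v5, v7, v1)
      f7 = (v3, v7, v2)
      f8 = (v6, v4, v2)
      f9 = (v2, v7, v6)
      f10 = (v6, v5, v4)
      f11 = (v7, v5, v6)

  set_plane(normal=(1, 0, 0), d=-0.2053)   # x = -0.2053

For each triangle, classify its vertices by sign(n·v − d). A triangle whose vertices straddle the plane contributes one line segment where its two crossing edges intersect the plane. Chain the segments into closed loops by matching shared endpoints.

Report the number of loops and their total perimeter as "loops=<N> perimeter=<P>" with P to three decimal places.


loops=1 perimeter=8.800

Straddling triangles (8 of 12):
  (v4,v1,v0) [+--] → (-0.2053, -0.91, 0.299251)–(-0.2053, -0.91, -1.29)  len=1.5893
  (v2,v4,v0) [-+-] → (-0.2053, 0.211099, -1.29)–(-0.2053, -0.91, -1.29)  len=1.1211
  (v1,v7,v3) [-+-] → (-0.2053, -0.211099, 1.29)–(-0.2053, 0.91, 1.29)  len=1.1211
  (v5,v1,v4) [+-+] → (-0.2053, -0.91, 1.29)–(-0.2053, -0.91, 0.299251)  len=0.9907
  (v5,v7,v1) [++-] → (-0.2053, -0.211099, 1.29)–(-0.2053, -0.91, 1.29)  len=0.6989
  (v3,v7,v2) [-+-] → (-0.2053, 0.91, 1.29)–(-0.2053, 0.91, -0.299251)  len=1.5893
  (v6,v4,v2) [++-] → (-0.2053, 0.211099, -1.29)–(-0.2053, 0.91, -1.29)  len=0.6989
  (v2,v7,v6) [-++] → (-0.2053, 0.91, -0.299251)–(-0.2053, 0.91, -1.29)  len=0.9907

Chained into 1 loop(s):
  loop 1: 8 segments, perimeter = 8.8000
Total perimeter = 8.800


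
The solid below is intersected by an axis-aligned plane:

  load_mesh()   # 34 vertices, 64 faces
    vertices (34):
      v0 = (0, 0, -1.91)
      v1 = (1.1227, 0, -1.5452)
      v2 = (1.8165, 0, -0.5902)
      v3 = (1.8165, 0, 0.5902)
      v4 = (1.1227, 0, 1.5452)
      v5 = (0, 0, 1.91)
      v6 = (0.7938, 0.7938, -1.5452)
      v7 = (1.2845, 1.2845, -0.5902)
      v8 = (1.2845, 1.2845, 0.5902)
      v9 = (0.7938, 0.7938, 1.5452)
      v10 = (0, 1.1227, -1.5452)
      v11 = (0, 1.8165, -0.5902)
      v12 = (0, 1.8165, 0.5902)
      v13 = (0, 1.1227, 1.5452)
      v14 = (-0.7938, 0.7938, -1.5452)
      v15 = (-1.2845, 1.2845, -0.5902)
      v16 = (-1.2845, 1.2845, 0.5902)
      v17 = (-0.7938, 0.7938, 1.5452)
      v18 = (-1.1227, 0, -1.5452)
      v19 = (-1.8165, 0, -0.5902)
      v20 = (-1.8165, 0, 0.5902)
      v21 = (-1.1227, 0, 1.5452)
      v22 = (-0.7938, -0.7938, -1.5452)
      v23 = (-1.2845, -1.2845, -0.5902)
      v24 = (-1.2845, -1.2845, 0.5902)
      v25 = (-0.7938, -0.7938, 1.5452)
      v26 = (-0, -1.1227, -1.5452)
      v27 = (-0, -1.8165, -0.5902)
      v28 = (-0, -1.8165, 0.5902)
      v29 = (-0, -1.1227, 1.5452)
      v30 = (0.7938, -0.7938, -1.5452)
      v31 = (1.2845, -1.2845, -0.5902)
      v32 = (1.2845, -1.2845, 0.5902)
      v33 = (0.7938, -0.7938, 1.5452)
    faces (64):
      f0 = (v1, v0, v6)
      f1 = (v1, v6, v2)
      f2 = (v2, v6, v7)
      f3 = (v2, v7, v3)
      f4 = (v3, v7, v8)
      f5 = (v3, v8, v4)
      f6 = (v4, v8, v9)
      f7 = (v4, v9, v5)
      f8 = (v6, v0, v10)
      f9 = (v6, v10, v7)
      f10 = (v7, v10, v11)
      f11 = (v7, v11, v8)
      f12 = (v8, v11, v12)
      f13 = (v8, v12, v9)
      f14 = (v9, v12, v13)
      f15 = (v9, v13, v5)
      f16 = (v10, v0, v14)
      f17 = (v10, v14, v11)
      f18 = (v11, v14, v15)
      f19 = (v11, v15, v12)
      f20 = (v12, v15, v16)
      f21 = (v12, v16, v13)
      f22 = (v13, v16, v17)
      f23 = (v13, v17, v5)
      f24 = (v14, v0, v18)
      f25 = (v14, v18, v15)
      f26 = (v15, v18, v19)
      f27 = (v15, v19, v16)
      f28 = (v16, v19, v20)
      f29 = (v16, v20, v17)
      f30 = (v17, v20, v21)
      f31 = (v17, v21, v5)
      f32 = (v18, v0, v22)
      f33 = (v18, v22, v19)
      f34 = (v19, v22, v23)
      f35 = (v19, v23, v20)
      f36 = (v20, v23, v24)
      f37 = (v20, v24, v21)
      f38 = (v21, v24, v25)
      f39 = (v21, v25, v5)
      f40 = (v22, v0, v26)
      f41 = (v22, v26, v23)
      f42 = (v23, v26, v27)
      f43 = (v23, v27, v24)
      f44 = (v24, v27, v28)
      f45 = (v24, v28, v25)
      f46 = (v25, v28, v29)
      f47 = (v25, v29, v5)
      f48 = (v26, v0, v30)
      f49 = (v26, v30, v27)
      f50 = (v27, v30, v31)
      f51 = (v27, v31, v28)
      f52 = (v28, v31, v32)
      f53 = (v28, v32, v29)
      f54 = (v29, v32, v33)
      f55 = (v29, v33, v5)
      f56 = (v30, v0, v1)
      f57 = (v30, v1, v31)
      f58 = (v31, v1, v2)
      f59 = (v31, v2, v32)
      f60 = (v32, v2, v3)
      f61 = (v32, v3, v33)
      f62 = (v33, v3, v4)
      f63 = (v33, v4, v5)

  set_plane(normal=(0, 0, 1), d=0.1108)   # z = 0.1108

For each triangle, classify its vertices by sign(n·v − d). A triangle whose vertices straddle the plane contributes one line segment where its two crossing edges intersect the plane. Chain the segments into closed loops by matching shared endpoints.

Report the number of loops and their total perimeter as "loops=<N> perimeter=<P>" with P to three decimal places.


loops=1 perimeter=11.122

Straddling triangles (16 of 64):
  (v2,v7,v3) [--+] → (1.60044, 0.521678, 0.1108)–(1.8165, 0, 0.1108)  len=0.5647
  (v3,v7,v8) [+-+] → (1.60044, 0.521678, 0.1108)–(1.2845, 1.2845, 0.1108)  len=0.8257
  (v7,v11,v8) [--+] → (0.762822, 1.50056, 0.1108)–(1.2845, 1.2845, 0.1108)  len=0.5647
  (v8,v11,v12) [+-+] → (0.762822, 1.50056, 0.1108)–(0, 1.8165, 0.1108)  len=0.8257
  (v11,v15,v12) [--+] → (-0.521678, 1.60044, 0.1108)–(0, 1.8165, 0.1108)  len=0.5647
  (v12,v15,v16) [+-+] → (-0.521678, 1.60044, 0.1108)–(-1.2845, 1.2845, 0.1108)  len=0.8257
  (v15,v19,v16) [--+] → (-1.50056, 0.762822, 0.1108)–(-1.2845, 1.2845, 0.1108)  len=0.5647
  (v16,v19,v20) [+-+] → (-1.50056, 0.762822, 0.1108)–(-1.8165, 0, 0.1108)  len=0.8257
  (v19,v23,v20) [--+] → (-1.60044, -0.521678, 0.1108)–(-1.8165, 0, 0.1108)  len=0.5647
  (v20,v23,v24) [+-+] → (-1.60044, -0.521678, 0.1108)–(-1.2845, -1.2845, 0.1108)  len=0.8257
  (v23,v27,v24) [--+] → (-0.762822, -1.50056, 0.1108)–(-1.2845, -1.2845, 0.1108)  len=0.5647
  (v24,v27,v28) [+-+] → (-0.762822, -1.50056, 0.1108)–(0, -1.8165, 0.1108)  len=0.8257
  (v27,v31,v28) [--+] → (0.521678, -1.60044, 0.1108)–(0, -1.8165, 0.1108)  len=0.5647
  (v28,v31,v32) [+-+] → (0.521678, -1.60044, 0.1108)–(1.2845, -1.2845, 0.1108)  len=0.8257
  (v31,v2,v32) [--+] → (1.50056, -0.762822, 0.1108)–(1.2845, -1.2845, 0.1108)  len=0.5647
  (v32,v2,v3) [+-+] → (1.50056, -0.762822, 0.1108)–(1.8165, 0, 0.1108)  len=0.8257

Chained into 1 loop(s):
  loop 1: 16 segments, perimeter = 11.1225
Total perimeter = 11.122


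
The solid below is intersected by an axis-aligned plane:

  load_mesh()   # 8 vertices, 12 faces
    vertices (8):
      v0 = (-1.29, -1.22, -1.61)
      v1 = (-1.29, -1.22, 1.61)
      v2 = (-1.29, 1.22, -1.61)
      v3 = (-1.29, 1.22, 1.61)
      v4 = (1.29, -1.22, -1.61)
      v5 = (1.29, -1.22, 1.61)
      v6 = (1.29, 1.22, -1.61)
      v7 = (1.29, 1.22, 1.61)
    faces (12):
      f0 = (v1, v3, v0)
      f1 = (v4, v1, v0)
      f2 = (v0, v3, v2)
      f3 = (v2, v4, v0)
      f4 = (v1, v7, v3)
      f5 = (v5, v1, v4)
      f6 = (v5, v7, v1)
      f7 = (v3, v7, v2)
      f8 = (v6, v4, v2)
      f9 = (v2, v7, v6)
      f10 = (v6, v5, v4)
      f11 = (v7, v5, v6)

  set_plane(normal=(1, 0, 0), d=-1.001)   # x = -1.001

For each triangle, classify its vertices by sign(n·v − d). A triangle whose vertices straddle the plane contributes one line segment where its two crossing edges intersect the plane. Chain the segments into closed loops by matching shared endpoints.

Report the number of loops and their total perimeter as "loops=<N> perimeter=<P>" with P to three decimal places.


loops=1 perimeter=11.320

Straddling triangles (8 of 12):
  (v4,v1,v0) [+--] → (-1.001, -1.22, 1.24931)–(-1.001, -1.22, -1.61)  len=2.8593
  (v2,v4,v0) [-+-] → (-1.001, 0.946682, -1.61)–(-1.001, -1.22, -1.61)  len=2.1667
  (v1,v7,v3) [-+-] → (-1.001, -0.946682, 1.61)–(-1.001, 1.22, 1.61)  len=2.1667
  (v5,v1,v4) [+-+] → (-1.001, -1.22, 1.61)–(-1.001, -1.22, 1.24931)  len=0.3607
  (v5,v7,v1) [++-] → (-1.001, -0.946682, 1.61)–(-1.001, -1.22, 1.61)  len=0.2733
  (v3,v7,v2) [-+-] → (-1.001, 1.22, 1.61)–(-1.001, 1.22, -1.24931)  len=2.8593
  (v6,v4,v2) [++-] → (-1.001, 0.946682, -1.61)–(-1.001, 1.22, -1.61)  len=0.2733
  (v2,v7,v6) [-++] → (-1.001, 1.22, -1.24931)–(-1.001, 1.22, -1.61)  len=0.3607

Chained into 1 loop(s):
  loop 1: 8 segments, perimeter = 11.3200
Total perimeter = 11.320


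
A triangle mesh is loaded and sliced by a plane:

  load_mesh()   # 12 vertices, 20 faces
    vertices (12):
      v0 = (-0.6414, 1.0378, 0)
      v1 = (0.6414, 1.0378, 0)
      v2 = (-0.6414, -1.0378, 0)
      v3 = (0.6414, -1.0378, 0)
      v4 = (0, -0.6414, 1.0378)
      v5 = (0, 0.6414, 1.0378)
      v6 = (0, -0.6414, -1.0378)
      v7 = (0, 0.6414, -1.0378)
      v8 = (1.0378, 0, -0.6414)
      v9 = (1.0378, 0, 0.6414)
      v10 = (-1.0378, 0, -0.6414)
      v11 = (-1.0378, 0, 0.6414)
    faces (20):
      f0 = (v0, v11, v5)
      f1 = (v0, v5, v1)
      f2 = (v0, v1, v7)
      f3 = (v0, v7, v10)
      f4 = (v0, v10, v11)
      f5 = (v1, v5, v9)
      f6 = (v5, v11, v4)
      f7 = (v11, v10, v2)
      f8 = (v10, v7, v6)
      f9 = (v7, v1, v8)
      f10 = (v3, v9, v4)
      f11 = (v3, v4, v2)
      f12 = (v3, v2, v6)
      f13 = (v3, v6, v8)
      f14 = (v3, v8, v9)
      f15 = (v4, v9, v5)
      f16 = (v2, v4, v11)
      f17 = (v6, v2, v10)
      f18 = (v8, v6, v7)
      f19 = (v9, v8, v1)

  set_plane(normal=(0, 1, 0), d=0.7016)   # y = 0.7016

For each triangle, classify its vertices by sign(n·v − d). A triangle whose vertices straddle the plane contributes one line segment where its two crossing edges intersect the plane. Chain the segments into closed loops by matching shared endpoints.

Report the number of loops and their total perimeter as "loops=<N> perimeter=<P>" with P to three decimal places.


loops=1 perimeter=5.024

Straddling triangles (8 of 20):
  (v0,v11,v5) [+--] → (-0.769816, 0.7016, 0.207784)–(-0.0974074, 0.7016, 0.880193)  len=0.9509
  (v0,v5,v1) [+-+] → (-0.0974074, 0.7016, 0.880193)–(0.0974074, 0.7016, 0.880193)  len=0.1948
  (v0,v1,v7) [++-] → (0.0974074, 0.7016, -0.880193)–(-0.0974074, 0.7016, -0.880193)  len=0.1948
  (v0,v7,v10) [+--] → (-0.0974074, 0.7016, -0.880193)–(-0.769816, 0.7016, -0.207784)  len=0.9509
  (v0,v10,v11) [+--] → (-0.769816, 0.7016, -0.207784)–(-0.769816, 0.7016, 0.207784)  len=0.4156
  (v1,v5,v9) [+--] → (0.0974074, 0.7016, 0.880193)–(0.769816, 0.7016, 0.207784)  len=0.9509
  (v7,v1,v8) [-+-] → (0.0974074, 0.7016, -0.880193)–(0.769816, 0.7016, -0.207784)  len=0.9509
  (v9,v8,v1) [--+] → (0.769816, 0.7016, -0.207784)–(0.769816, 0.7016, 0.207784)  len=0.4156

Chained into 1 loop(s):
  loop 1: 8 segments, perimeter = 5.0245
Total perimeter = 5.024


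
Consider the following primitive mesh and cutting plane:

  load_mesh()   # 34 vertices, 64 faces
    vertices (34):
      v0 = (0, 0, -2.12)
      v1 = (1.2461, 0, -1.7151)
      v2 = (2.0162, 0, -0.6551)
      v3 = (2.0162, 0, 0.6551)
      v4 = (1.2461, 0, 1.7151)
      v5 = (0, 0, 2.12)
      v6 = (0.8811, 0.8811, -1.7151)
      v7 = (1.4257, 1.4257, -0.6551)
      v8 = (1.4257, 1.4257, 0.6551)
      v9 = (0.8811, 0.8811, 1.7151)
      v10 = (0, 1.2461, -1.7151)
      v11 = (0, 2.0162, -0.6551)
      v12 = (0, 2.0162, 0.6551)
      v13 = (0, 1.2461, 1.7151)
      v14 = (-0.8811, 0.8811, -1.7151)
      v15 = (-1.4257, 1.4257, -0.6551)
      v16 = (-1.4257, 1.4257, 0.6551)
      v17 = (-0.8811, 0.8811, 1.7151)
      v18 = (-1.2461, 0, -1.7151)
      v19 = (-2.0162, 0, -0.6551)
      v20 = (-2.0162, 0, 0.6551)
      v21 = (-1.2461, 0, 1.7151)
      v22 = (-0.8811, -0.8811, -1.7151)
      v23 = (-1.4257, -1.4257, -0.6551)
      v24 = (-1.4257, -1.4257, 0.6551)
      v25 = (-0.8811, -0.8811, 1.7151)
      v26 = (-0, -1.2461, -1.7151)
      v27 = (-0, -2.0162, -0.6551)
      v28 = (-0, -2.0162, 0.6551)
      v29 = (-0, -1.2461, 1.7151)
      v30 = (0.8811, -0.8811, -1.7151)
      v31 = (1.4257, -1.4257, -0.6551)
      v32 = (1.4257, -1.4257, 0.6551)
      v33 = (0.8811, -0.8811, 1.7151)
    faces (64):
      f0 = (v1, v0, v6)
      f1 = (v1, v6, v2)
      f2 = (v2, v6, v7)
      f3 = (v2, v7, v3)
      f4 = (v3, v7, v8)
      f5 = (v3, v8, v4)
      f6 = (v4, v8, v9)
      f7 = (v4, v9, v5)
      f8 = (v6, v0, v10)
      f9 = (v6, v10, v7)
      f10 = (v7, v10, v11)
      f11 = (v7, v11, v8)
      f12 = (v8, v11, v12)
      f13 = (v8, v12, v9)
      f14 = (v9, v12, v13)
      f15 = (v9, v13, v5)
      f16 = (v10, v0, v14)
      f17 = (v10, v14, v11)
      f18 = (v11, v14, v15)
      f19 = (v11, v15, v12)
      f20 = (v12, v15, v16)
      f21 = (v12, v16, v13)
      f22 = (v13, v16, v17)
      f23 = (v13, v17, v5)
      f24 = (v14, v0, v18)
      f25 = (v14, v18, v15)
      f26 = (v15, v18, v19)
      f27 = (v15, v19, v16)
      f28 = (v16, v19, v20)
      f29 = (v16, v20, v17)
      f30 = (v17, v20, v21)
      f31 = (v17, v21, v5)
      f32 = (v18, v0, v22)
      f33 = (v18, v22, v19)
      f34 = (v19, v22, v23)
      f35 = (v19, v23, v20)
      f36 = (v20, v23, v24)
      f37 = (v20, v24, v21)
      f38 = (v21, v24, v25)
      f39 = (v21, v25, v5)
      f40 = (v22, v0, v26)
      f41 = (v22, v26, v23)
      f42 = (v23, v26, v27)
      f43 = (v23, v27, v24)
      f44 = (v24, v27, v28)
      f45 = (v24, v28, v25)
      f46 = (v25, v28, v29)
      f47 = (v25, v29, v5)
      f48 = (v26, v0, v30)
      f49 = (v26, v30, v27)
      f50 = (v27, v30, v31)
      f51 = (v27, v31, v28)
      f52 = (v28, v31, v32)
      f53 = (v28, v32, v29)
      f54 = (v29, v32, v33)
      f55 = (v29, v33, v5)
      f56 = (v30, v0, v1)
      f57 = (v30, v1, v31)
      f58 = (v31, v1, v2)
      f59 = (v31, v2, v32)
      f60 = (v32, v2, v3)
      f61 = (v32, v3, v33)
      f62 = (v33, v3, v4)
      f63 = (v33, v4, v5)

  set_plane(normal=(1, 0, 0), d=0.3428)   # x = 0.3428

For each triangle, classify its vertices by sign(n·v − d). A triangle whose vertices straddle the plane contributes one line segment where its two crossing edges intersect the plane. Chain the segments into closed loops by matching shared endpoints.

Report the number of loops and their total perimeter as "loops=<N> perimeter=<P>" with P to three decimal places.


loops=1 perimeter=12.447

Straddling triangles (20 of 64):
  (v1,v0,v6) [+-+] → (0.3428, 0, -2.00861)–(0.3428, 0.3428, -1.96247)  len=0.3459
  (v4,v9,v5) [++-] → (0.3428, 0.3428, 1.96247)–(0.3428, 0, 2.00861)  len=0.3459
  (v6,v0,v10) [+--] → (0.3428, 0.3428, -1.96247)–(0.3428, 1.10409, -1.7151)  len=0.8005
  (v6,v10,v7) [+-+] → (0.3428, 1.10409, -1.7151)–(0.3428, 1.28928, -1.46023)  len=0.3150
  (v7,v10,v11) [+--] → (0.3428, 1.28928, -1.46023)–(0.3428, 1.87422, -0.6551)  len=0.9952
  (v7,v11,v8) [+-+] → (0.3428, 1.87422, -0.6551)–(0.3428, 1.87422, -0.340071)  len=0.3150
  (v8,v11,v12) [+--] → (0.3428, 1.87422, -0.340071)–(0.3428, 1.87422, 0.6551)  len=0.9952
  (v8,v12,v9) [+-+] → (0.3428, 1.87422, 0.6551)–(0.3428, 1.57458, 1.0675)  len=0.5098
  (v9,v12,v13) [+--] → (0.3428, 1.57458, 1.0675)–(0.3428, 1.10409, 1.7151)  len=0.8005
  (v9,v13,v5) [+--] → (0.3428, 1.10409, 1.7151)–(0.3428, 0.3428, 1.96247)  len=0.8005
  (v26,v0,v30) [--+] → (0.3428, -0.3428, -1.96247)–(0.3428, -1.10409, -1.7151)  len=0.8005
  (v26,v30,v27) [-+-] → (0.3428, -1.10409, -1.7151)–(0.3428, -1.57458, -1.0675)  len=0.8005
  (v27,v30,v31) [-++] → (0.3428, -1.57458, -1.0675)–(0.3428, -1.87422, -0.6551)  len=0.5098
  (v27,v31,v28) [-+-] → (0.3428, -1.87422, -0.6551)–(0.3428, -1.87422, 0.340071)  len=0.9952
  (v28,v31,v32) [-++] → (0.3428, -1.87422, 0.340071)–(0.3428, -1.87422, 0.6551)  len=0.3150
  (v28,v32,v29) [-+-] → (0.3428, -1.87422, 0.6551)–(0.3428, -1.28928, 1.46023)  len=0.9952
  (v29,v32,v33) [-++] → (0.3428, -1.28928, 1.46023)–(0.3428, -1.10409, 1.7151)  len=0.3150
  (v29,v33,v5) [-+-] → (0.3428, -1.10409, 1.7151)–(0.3428, -0.3428, 1.96247)  len=0.8005
  (v30,v0,v1) [+-+] → (0.3428, -0.3428, -1.96247)–(0.3428, 0, -2.00861)  len=0.3459
  (v33,v4,v5) [++-] → (0.3428, 0, 2.00861)–(0.3428, -0.3428, 1.96247)  len=0.3459

Chained into 1 loop(s):
  loop 1: 20 segments, perimeter = 12.4468
Total perimeter = 12.447


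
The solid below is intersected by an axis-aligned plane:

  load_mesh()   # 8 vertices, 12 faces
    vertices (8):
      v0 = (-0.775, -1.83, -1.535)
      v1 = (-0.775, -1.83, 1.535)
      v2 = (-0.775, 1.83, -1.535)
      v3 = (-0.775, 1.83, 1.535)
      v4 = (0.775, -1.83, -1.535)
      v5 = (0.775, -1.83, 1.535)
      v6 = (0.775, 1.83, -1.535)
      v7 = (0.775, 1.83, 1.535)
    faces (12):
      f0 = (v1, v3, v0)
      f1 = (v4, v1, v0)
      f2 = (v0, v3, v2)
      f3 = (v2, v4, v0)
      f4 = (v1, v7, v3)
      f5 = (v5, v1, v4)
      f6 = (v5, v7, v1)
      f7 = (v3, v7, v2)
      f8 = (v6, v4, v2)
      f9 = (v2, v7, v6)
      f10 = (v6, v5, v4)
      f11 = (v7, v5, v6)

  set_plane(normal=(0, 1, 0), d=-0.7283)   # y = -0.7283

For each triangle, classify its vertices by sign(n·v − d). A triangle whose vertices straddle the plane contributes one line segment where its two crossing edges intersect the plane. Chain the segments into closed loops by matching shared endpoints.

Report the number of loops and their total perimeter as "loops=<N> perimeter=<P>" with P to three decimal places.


loops=1 perimeter=9.240

Straddling triangles (8 of 12):
  (v1,v3,v0) [-+-] → (-0.775, -0.7283, 1.535)–(-0.775, -0.7283, -0.610896)  len=2.1459
  (v0,v3,v2) [-++] → (-0.775, -0.7283, -0.610896)–(-0.775, -0.7283, -1.535)  len=0.9241
  (v2,v4,v0) [+--] → (0.308433, -0.7283, -1.535)–(-0.775, -0.7283, -1.535)  len=1.0834
  (v1,v7,v3) [-++] → (-0.308433, -0.7283, 1.535)–(-0.775, -0.7283, 1.535)  len=0.4666
  (v5,v7,v1) [-+-] → (0.775, -0.7283, 1.535)–(-0.308433, -0.7283, 1.535)  len=1.0834
  (v6,v4,v2) [+-+] → (0.775, -0.7283, -1.535)–(0.308433, -0.7283, -1.535)  len=0.4666
  (v6,v5,v4) [+--] → (0.775, -0.7283, 0.610896)–(0.775, -0.7283, -1.535)  len=2.1459
  (v7,v5,v6) [+-+] → (0.775, -0.7283, 1.535)–(0.775, -0.7283, 0.610896)  len=0.9241

Chained into 1 loop(s):
  loop 1: 8 segments, perimeter = 9.2400
Total perimeter = 9.240


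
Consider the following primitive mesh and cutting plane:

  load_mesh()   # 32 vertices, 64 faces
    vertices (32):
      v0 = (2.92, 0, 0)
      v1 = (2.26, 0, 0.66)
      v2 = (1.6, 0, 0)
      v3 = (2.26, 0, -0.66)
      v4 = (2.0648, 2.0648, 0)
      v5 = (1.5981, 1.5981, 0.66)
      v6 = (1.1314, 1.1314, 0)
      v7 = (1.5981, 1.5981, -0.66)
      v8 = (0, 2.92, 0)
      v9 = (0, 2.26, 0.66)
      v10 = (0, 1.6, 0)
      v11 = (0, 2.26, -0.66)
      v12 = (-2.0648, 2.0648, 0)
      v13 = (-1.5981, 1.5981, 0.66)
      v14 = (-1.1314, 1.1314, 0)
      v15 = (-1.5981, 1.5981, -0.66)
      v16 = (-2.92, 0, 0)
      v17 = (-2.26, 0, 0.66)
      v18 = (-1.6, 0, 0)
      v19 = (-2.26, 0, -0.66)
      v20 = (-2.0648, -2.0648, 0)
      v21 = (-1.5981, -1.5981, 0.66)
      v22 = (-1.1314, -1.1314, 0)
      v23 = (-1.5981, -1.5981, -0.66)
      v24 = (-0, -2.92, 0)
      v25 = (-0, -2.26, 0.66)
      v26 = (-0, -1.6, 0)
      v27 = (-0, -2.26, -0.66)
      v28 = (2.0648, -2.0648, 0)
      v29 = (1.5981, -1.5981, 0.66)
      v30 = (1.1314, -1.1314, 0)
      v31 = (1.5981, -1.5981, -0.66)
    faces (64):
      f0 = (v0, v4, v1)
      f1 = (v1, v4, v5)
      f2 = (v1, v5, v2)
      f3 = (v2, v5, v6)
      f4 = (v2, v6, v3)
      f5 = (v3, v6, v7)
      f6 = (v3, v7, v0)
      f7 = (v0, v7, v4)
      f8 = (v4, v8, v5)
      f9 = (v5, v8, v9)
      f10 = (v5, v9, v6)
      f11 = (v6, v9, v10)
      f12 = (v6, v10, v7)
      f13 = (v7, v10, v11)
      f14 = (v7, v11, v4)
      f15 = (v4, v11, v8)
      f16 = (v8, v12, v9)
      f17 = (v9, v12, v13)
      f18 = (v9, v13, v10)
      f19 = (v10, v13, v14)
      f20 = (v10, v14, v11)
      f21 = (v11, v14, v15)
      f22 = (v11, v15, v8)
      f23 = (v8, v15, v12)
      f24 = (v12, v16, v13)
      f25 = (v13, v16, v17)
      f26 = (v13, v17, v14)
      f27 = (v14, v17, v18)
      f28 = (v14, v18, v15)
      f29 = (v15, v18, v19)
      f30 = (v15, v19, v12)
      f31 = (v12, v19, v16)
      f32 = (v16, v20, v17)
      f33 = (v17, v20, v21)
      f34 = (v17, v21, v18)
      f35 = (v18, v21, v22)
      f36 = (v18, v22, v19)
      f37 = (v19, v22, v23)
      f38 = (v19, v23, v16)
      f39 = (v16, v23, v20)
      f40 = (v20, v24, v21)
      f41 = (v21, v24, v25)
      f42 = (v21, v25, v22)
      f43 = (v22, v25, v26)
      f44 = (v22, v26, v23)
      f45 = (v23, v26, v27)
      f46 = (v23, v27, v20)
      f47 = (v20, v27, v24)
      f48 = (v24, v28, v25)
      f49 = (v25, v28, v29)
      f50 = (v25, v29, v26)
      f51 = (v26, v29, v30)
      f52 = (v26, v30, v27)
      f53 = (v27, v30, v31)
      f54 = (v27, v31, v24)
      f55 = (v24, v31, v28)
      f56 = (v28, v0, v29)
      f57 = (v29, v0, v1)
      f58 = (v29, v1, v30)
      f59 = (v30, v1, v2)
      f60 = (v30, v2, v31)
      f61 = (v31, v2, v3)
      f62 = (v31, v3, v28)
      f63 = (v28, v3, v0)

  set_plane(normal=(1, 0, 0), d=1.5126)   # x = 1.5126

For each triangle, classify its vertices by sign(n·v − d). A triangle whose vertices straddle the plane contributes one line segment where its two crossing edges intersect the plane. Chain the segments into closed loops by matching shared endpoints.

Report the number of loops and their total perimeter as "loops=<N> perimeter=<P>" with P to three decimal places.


Straddling triangles (20 of 64):
  (v2,v5,v6) [++-] → (1.5126, 1.5126, 0.539087)–(1.5126, 0.211021, 0)  len=1.4088
  (v2,v6,v3) [+-+] → (1.5126, 0.211021, 0)–(1.5126, 0.749254, -0.222924)  len=0.5826
  (v3,v6,v7) [+-+] → (1.5126, 0.749254, -0.222924)–(1.5126, 1.5126, -0.539087)  len=0.8262
  (v4,v8,v5) [+-+] → (1.5126, 2.29351, 0)–(1.5126, 1.66882, 0.624689)  len=0.8834
  (v5,v8,v9) [+--] → (1.5126, 1.66882, 0.624689)–(1.5126, 1.63351, 0.66)  len=0.0499
  (v5,v9,v6) [+--] → (1.5126, 1.63351, 0.66)–(1.5126, 1.5126, 0.539087)  len=0.1710
  (v6,v10,v7) [--+] → (1.5126, 1.5982, -0.624689)–(1.5126, 1.5126, -0.539087)  len=0.1211
  (v7,v10,v11) [+--] → (1.5126, 1.5982, -0.624689)–(1.5126, 1.63351, -0.66)  len=0.0499
  (v7,v11,v4) [+-+] → (1.5126, 1.63351, -0.66)–(1.5126, 2.117, -0.176507)  len=0.6838
  (v4,v11,v8) [+--] → (1.5126, 2.117, -0.176507)–(1.5126, 2.29351, 0)  len=0.2496
  (v24,v28,v25) [-+-] → (1.5126, -2.29351, 0)–(1.5126, -2.117, 0.176507)  len=0.2496
  (v25,v28,v29) [-++] → (1.5126, -2.117, 0.176507)–(1.5126, -1.63351, 0.66)  len=0.6838
  (v25,v29,v26) [-+-] → (1.5126, -1.63351, 0.66)–(1.5126, -1.5982, 0.624689)  len=0.0499
  (v26,v29,v30) [-+-] → (1.5126, -1.5982, 0.624689)–(1.5126, -1.5126, 0.539087)  len=0.1211
  (v27,v30,v31) [--+] → (1.5126, -1.5126, -0.539087)–(1.5126, -1.63351, -0.66)  len=0.1710
  (v27,v31,v24) [-+-] → (1.5126, -1.63351, -0.66)–(1.5126, -1.66882, -0.624689)  len=0.0499
  (v24,v31,v28) [-++] → (1.5126, -1.66882, -0.624689)–(1.5126, -2.29351, 0)  len=0.8834
  (v29,v1,v30) [++-] → (1.5126, -0.749254, 0.222924)–(1.5126, -1.5126, 0.539087)  len=0.8262
  (v30,v1,v2) [-++] → (1.5126, -0.749254, 0.222924)–(1.5126, -0.211021, 0)  len=0.5826
  (v30,v2,v31) [-++] → (1.5126, -0.211021, 0)–(1.5126, -1.5126, -0.539087)  len=1.4088

Chained into 2 loop(s):
  loop 1: 10 segments, perimeter = 5.0264
  loop 2: 10 segments, perimeter = 5.0264
Total perimeter = 10.053

loops=2 perimeter=10.053
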